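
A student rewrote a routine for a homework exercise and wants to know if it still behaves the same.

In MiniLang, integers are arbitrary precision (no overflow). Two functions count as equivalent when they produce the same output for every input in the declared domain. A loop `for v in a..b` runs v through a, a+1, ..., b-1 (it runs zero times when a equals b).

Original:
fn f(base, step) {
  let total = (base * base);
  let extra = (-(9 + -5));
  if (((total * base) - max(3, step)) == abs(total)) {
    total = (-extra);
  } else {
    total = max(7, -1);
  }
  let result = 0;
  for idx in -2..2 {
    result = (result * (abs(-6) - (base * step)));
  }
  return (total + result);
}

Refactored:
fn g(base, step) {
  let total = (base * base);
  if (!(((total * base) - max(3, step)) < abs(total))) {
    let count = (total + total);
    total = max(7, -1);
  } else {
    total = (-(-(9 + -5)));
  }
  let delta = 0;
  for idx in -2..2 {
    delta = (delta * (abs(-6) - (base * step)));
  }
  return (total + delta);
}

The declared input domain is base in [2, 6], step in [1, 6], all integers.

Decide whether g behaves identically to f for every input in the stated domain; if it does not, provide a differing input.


Run the pair on base=2, step=4.
f: total=4, then extra=-4, then (((total * base) - max(3, step)) == abs(total)) is true, then total=4, then result=0, then (idx=-2), then result=0, then (idx=-1), then result=0, then (idx=0), then result=0, then (idx=1), then result=0, then returns 4
g: total=4, then (!(((total * base) - max(3, step)) < abs(total))) is true, then count=8, then total=7, then delta=0, then (idx=-2), then delta=0, then (idx=-1), then delta=0, then (idx=0), then delta=0, then (idx=1), then delta=0, then returns 7
4 vs 7 — the two versions disagree here.
verdict: not equivalent; witness: base=2, step=4


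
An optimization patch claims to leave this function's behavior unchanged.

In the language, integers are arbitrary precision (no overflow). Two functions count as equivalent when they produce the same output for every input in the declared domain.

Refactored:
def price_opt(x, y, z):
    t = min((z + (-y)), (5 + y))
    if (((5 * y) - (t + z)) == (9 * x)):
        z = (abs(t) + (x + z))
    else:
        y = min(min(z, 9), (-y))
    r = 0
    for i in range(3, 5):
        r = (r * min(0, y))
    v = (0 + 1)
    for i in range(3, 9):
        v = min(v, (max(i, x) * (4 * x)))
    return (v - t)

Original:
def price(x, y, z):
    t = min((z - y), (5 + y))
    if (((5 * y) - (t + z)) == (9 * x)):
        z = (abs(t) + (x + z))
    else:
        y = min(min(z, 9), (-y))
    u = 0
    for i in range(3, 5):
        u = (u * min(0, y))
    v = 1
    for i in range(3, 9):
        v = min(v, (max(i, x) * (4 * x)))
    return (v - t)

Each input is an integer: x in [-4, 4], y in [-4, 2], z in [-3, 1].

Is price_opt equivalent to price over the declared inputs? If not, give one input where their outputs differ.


Equivalent — the differences include local variable names differ; and arithmetic usage differs; and constant usage differs, yet no declared input distinguishes the two.
One worked example (x=-4, y=2, z=-3) — price: t=-5, then (((5 * y) - (t + z)) == (9 * x)) is false, then y=-3, then u=0, then (i=3), then u=0, then (i=4), then u=0, then v=1, then (i=3), then v=-48, then (i=4), then v=-64, then (i=5), then v=-80, then (i=6), then v=-96, then (i=7), then v=-112, then (i=8), then v=-128, then returns -123; price_opt: t=-5, then (((5 * y) - (t + z)) == (9 * x)) is false, then y=-3, then r=0, then (i=3), then r=0, then (i=4), then r=0, then v=1, then (i=3), then v=-48, then (i=4), then v=-64, then (i=5), then v=-80, then (i=6), then v=-96, then (i=7), then v=-112, then (i=8), then v=-128, then returns -123; agreement on -123.
Every one of the 315 inputs gives matching results.
verdict: equivalent


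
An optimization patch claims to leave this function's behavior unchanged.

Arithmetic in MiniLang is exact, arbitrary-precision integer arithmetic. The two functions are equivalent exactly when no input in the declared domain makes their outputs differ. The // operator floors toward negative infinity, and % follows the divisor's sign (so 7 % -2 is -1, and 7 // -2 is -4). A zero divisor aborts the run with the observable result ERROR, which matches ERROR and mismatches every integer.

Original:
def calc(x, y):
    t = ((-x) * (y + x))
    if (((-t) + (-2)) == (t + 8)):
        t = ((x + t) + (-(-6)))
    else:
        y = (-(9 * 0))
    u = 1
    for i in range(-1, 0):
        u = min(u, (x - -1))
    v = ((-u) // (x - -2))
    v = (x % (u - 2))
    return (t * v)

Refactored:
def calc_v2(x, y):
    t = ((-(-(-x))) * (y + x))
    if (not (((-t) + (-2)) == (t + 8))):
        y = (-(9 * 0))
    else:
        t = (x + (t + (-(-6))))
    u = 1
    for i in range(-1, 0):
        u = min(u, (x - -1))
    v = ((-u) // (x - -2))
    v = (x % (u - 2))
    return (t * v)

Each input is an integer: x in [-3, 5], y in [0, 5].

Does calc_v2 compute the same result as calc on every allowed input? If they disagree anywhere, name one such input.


Reading the diff, among the changes: boolean connective usage differs.
As a probe, take x=-1, y=1: calc runs t = 0; (((-t) + (-2)) == (t + 8)) -> false; y = 0; u = 1; [i=-1]; u = 0; v = 0; v = -1; return 0; calc_v2 runs t = 0; (not (((-t) + (-2)) == (t + 8))) -> true; y = 0; u = 1; [i=-1]; u = 0; v = 0; v = -1; return 0; both end at 0.
An exhaustive pass over the 54 declared inputs shows identical outputs.
verdict: equivalent


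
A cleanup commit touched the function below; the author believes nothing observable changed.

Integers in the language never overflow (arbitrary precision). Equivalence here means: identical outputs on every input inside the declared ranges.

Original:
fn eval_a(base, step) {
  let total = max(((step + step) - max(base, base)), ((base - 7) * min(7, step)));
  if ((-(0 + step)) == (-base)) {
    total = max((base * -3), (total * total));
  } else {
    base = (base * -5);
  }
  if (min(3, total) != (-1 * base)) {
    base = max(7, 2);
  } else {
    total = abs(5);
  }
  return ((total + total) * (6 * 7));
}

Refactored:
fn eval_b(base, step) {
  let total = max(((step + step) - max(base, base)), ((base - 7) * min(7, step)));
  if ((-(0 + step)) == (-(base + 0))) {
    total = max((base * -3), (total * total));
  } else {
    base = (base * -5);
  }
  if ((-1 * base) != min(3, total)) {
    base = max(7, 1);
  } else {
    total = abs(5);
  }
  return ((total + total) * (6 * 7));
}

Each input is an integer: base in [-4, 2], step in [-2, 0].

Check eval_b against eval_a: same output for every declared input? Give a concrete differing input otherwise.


Equivalent. The suspicious edit (`2` became `1`) never changes the result for any input inside the declared domain.
An exhaustive pass over the 21 declared inputs shows identical outputs.
As a probe, take base=-1, step=-2: eval_a runs total := 16 | ((-(0 + step)) == (-base)): false | base := 5 | (min(3, total) != (-1 * base)): true | base := 7 | result 1344; eval_b runs total := 16 | ((-(0 + step)) == (-(base + 0))): false | base := 5 | ((-1 * base) != min(3, total)): true | base := 7 | result 1344; both end at 1344.
verdict: equivalent


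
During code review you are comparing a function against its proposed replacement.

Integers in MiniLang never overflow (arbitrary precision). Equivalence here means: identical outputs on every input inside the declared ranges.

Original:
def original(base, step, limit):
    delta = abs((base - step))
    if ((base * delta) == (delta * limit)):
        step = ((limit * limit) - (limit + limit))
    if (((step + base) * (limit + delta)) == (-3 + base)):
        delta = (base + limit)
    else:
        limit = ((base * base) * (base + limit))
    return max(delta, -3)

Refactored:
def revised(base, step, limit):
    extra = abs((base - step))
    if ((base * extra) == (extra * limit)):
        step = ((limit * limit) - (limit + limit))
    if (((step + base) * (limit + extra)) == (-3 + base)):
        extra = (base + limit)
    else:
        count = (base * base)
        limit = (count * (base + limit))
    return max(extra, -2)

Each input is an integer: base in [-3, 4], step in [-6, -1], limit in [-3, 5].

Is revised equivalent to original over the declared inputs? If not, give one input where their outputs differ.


Equivalent. The one real change (`-3` became `-2`) has no effect anywhere in the declared ranges.
Across all 432 domain points the two functions coincide.
Tracing base=0, step=-5, limit=0: original: delta becomes 5; next ((base * delta) == (delta * limit)) evaluates to true; next step becomes 0; next (((step + base) * (limit + delta)) == (-3 + base)) evaluates to false; next limit becomes 0; next final value 5 | revised: extra becomes 5; next ((base * extra) == (extra * limit)) evaluates to true; next step becomes 0; next (((step + base) * (limit + extra)) == (-3 + base)) evaluates to false; next count becomes 0; next limit becomes 0; next final value 5 — matching result 5.
verdict: equivalent


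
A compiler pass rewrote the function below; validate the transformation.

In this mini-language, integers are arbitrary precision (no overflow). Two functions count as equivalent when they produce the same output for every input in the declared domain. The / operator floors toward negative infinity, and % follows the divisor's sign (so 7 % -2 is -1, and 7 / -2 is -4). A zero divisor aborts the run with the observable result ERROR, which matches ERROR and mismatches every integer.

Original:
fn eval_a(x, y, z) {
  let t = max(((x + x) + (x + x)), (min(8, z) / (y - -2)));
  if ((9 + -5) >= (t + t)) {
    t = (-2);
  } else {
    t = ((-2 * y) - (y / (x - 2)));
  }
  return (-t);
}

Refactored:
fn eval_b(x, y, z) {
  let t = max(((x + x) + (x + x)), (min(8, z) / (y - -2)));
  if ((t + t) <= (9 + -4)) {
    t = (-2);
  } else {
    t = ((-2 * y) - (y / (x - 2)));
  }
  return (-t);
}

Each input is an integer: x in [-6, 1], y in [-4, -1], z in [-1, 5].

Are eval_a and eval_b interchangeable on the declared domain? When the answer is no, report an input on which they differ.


Although `-5` became `-4`, no input in the stated domain can expose it.
Tracing x=1, y=-1, z=3: eval_a: t=4, then ((9 + -5) >= (t + t)) is false, then t=1, then returns -1 | eval_b: t=4, then ((t + t) <= (9 + -4)) is false, then t=1, then returns -1 — matching result -1.
Sweeping the whole domain (224 inputs) finds no disagreement.
verdict: equivalent


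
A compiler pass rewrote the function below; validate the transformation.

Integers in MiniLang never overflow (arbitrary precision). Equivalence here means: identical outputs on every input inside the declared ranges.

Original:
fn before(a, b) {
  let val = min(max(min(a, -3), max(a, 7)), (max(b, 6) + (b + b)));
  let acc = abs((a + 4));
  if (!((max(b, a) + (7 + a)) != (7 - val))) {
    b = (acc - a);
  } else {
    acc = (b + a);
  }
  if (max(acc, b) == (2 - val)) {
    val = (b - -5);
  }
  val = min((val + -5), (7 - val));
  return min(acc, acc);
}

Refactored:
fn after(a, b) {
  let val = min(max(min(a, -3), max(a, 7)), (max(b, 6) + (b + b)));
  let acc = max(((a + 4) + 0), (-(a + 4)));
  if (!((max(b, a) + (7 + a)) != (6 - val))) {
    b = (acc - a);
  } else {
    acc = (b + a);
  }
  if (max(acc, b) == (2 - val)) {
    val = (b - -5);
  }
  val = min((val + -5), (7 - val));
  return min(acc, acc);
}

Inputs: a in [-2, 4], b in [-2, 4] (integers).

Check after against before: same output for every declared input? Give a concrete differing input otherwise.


Evaluate both at a=-1, b=-2.
before: val = 2; acc = 3; (!((max(b, a) + (7 + a)) != (7 - val))) -> true; b = 4; (max(acc, b) == (2 - val)) -> false; val = -3; return 3
after: val = 2; acc = 3; (!((max(b, a) + (7 + a)) != (6 - val))) -> false; acc = -3; (max(acc, b) == (2 - val)) -> false; val = -3; return -3
3 and -3 differ, so these are not the same function on this domain.
verdict: not equivalent; witness: a=-1, b=-2


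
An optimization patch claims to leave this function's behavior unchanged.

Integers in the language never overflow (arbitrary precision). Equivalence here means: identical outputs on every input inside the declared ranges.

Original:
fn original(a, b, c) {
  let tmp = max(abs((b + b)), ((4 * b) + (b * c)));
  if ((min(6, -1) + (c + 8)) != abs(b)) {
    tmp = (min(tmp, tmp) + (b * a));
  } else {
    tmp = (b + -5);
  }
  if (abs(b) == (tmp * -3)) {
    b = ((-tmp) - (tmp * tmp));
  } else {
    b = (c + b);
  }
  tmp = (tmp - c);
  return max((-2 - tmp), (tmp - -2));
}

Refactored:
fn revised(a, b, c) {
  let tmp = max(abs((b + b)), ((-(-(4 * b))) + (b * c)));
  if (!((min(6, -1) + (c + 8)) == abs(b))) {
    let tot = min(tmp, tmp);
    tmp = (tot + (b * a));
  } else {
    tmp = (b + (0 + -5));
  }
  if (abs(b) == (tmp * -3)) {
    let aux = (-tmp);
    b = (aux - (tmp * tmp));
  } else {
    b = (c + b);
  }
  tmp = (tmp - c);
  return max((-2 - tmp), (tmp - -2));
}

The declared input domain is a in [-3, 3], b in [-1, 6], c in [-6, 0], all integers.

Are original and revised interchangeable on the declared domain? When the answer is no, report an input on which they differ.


Side by side, the visible changes include: statement counts differ, arithmetic usage differs, constant usage differs, boolean connective usage differs, local variable names differ, comparison usage differs.
Spot check at a=0, b=3, c=0 — original: tmp becomes 12; next ((min(6, -1) + (c + 8)) != abs(b)) evaluates to true; next tmp becomes 12; next (abs(b) == (tmp * -3)) evaluates to false; next b becomes 3; next tmp becomes 12; next final value 14. revised: tmp becomes 12; next (!((min(6, -1) + (c + 8)) == abs(b))) evaluates to true; next tot becomes 12; next tmp becomes 12; next (abs(b) == (tmp * -3)) evaluates to false; next b becomes 3; next tmp becomes 12; next final value 14. Both give 14.
Across all 392 domain points the two functions coincide.
verdict: equivalent


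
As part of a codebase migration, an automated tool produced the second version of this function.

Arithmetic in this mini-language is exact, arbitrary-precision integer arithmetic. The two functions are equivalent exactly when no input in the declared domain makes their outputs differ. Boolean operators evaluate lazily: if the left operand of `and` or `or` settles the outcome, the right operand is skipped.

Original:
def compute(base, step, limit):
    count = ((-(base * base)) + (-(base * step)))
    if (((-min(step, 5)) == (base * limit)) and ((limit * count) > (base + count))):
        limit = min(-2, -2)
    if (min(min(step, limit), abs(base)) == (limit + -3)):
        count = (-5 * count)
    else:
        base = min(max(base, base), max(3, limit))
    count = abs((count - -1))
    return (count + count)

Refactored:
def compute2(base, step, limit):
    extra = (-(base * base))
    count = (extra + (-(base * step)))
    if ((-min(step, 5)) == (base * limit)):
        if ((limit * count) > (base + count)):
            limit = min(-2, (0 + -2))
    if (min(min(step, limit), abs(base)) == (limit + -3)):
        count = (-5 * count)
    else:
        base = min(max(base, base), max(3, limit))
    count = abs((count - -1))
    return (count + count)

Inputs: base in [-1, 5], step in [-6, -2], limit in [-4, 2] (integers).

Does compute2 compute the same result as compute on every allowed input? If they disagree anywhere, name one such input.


Behavior is preserved: although statement counts differ, and boolean connective usage differs, and arithmetic usage differs, and constant usage differs, and branching structure differs, and local variable names differ, the outputs never diverge.
Spot check at base=4, step=-4, limit=-2 — compute: count := 0 | (((-min(step, 5)) == (base * limit)) and ((limit * count) > (base + count))): false | (min(min(step, limit), abs(base)) == (limit + -3)): false | base := 3 | count := 1 | result 2. compute2: extra := -16 | count := 0 | ((-min(step, 5)) == (base * limit)): false | (min(min(step, limit), abs(base)) == (limit + -3)): false | base := 3 | count := 1 | result 2. Both give 2.
Across all 245 domain points the two functions coincide.
verdict: equivalent


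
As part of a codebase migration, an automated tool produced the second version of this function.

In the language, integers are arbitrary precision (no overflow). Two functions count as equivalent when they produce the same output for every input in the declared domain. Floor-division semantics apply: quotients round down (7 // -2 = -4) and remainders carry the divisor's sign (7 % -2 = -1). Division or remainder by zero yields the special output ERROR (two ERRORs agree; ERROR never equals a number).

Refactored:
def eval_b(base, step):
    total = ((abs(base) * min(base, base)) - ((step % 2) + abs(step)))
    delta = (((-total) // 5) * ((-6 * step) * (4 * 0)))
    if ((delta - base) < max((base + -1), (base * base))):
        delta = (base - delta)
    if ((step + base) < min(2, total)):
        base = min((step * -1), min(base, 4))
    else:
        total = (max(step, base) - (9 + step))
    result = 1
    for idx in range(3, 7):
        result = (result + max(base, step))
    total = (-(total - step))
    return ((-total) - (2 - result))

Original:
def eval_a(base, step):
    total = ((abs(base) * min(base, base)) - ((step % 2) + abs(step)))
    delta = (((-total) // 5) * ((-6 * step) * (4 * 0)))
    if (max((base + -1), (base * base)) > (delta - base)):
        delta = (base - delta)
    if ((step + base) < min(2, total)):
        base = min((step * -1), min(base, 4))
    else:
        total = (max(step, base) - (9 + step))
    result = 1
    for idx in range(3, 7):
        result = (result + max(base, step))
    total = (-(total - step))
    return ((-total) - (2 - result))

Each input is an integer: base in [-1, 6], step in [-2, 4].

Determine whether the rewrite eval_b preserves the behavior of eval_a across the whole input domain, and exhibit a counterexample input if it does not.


Reading the diff, among the changes: comparison usage differs.
As a probe, take base=2, step=-2: eval_a runs total=2, then delta=0, then (max((base + -1), (base * base)) > (delta - base)) is true, then delta=2, then ((step + base) < min(2, total)) is true, then base=2, then result=1, then (idx=3), then result=3, then (idx=4), then result=5, then (idx=5), then result=7, then (idx=6), then result=9, then total=-4, then returns 11; eval_b runs total=2, then delta=0, then ((delta - base) < max((base + -1), (base * base))) is true, then delta=2, then ((step + base) < min(2, total)) is true, then base=2, then result=1, then (idx=3), then result=3, then (idx=4), then result=5, then (idx=5), then result=7, then (idx=6), then result=9, then total=-4, then returns 11; both end at 11.
Across all 56 domain points the two functions coincide.
verdict: equivalent


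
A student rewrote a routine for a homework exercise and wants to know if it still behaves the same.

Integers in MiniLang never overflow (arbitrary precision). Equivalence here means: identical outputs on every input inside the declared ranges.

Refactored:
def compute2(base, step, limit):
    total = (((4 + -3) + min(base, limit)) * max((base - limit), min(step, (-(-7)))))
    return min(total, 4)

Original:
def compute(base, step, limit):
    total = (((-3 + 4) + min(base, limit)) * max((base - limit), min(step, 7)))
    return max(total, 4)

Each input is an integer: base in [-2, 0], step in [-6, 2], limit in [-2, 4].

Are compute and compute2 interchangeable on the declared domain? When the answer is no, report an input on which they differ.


Not equivalent: base=-2, step=-6, limit=-2 separates them (4 vs 0).
compute: total becomes 0; next final value 4
compute2: total becomes 0; next final value 0
verdict: not equivalent; witness: base=-2, step=-6, limit=-2


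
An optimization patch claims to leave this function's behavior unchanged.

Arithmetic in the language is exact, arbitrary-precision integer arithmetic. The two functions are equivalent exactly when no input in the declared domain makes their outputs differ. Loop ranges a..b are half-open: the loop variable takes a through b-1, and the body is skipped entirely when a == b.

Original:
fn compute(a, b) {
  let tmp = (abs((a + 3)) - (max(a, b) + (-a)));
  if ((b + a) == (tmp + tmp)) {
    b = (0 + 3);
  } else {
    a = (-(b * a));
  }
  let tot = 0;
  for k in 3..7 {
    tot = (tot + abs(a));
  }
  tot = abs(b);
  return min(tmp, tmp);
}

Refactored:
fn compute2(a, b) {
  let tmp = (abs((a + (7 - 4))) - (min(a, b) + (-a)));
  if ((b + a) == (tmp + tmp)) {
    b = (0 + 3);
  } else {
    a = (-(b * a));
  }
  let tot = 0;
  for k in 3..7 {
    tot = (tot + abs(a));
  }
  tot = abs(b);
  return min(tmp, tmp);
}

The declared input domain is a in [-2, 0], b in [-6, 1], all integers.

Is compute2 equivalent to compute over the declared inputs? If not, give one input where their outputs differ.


There is a counterexample at a=-2, b=-6: 1 on one side, 5 on the other.
compute: tmp := 1 | ((b + a) == (tmp + tmp)): false | a := -12 | tot := 0 | iter k=3: | tot := 12 | iter k=4: | tot := 24 | iter k=5: | tot := 36 | iter k=6: | tot := 48 | tot := 6 | result 1
compute2: tmp := 5 | ((b + a) == (tmp + tmp)): false | a := -12 | tot := 0 | iter k=3: | tot := 12 | iter k=4: | tot := 24 | iter k=5: | tot := 36 | iter k=6: | tot := 48 | tot := 6 | result 5
verdict: not equivalent; witness: a=-2, b=-6


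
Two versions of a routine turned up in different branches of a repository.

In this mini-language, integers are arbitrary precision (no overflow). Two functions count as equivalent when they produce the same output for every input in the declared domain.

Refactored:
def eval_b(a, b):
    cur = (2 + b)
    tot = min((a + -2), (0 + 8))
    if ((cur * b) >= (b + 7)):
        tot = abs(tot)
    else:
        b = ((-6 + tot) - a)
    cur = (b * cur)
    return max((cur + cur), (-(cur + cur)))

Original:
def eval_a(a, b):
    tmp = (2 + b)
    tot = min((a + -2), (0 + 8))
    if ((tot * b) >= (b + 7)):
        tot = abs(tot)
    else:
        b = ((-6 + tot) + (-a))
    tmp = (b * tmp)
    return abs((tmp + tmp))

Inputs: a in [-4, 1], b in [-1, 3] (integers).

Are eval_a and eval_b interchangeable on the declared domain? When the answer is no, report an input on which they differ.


Try a=-4, b=-1.
eval_a: tmp = 1; tot = -6; ((tot * b) >= (b + 7)) -> true; tot = 6; tmp = -1; return 2
eval_b: cur = 1; tot = -6; ((cur * b) >= (b + 7)) -> false; b = -8; cur = -8; return 16
2 vs 16 — the two versions disagree here.
verdict: not equivalent; witness: a=-4, b=-1


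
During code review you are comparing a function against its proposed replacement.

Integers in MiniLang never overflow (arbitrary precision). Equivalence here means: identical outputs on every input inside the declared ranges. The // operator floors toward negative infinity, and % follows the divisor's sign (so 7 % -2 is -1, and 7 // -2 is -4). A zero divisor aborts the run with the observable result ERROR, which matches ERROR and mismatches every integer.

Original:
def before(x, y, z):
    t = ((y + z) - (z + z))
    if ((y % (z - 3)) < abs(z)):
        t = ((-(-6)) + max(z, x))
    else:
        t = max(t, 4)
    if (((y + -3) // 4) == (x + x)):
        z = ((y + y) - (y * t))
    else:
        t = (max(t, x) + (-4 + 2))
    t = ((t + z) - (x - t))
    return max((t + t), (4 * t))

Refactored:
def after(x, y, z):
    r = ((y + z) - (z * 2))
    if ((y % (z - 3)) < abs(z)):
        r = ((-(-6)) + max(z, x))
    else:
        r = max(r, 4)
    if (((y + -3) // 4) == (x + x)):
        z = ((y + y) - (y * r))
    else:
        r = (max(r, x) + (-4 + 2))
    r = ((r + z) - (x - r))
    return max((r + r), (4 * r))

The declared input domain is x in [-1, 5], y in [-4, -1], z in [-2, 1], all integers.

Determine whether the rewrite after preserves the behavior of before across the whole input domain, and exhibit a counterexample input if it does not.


The two are interchangeable: constant usage differs, and arithmetic usage differs, and local variable names differ, and every declared input agrees.
As a probe, take x=3, y=-2, z=-1: before runs t = -1; ((y % (z - 3)) < abs(z)) -> true; t = 9; (((y + -3) // 4) == (x + x)) -> false; t = 7; t = 10; return 40; after runs r = -1; ((y % (z - 3)) < abs(z)) -> true; r = 9; (((y + -3) // 4) == (x + x)) -> false; r = 7; r = 10; return 40; both end at 40.
An exhaustive pass over the 112 declared inputs shows identical outputs.
verdict: equivalent


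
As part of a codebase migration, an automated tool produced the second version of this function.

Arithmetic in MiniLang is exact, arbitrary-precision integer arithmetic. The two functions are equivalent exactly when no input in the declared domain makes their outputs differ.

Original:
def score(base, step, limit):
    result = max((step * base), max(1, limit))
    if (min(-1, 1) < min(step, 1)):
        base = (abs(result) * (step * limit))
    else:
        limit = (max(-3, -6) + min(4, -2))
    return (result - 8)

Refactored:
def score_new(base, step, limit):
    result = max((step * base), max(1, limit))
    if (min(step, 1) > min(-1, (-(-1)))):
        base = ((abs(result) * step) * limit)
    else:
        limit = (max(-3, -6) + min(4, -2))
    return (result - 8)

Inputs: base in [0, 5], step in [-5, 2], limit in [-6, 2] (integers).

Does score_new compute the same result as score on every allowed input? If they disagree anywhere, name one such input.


The two are interchangeable: comparison usage differs, and every declared input agrees.
Spot check at base=3, step=-3, limit=-4 — score: result := 1 | (min(-1, 1) < min(step, 1)): false | limit := -5 | result -7. score_new: result := 1 | (min(step, 1) > min(-1, (-(-1)))): false | limit := -5 | result -7. Both give -7.
Across all 432 domain points the two functions coincide.
verdict: equivalent


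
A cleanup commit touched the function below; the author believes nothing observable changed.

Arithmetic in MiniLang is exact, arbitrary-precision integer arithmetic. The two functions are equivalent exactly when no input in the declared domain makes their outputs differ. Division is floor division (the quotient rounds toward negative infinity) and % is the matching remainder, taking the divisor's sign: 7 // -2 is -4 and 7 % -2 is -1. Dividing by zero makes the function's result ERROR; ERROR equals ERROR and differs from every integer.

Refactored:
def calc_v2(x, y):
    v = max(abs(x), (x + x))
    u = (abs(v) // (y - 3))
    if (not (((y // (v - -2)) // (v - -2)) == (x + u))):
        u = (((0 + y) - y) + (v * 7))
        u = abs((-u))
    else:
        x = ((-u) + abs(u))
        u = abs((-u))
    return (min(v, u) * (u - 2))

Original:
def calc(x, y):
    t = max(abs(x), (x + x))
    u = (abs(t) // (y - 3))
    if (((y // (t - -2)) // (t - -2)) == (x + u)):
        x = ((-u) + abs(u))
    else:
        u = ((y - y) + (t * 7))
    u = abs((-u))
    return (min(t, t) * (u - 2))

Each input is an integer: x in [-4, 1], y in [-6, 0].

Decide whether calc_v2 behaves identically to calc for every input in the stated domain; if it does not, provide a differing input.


The rewrite breaks on x=1, y=0, where the results are -2 and -1.
calc: t=2, then u=-1, then (((y // (t - -2)) // (t - -2)) == (x + u)) is true, then x=2, then u=1, then returns -2
calc_v2: v=2, then u=-1, then (not (((y // (v - -2)) // (v - -2)) == (x + u))) is false, then x=2, then u=1, then returns -1
verdict: not equivalent; witness: x=1, y=0


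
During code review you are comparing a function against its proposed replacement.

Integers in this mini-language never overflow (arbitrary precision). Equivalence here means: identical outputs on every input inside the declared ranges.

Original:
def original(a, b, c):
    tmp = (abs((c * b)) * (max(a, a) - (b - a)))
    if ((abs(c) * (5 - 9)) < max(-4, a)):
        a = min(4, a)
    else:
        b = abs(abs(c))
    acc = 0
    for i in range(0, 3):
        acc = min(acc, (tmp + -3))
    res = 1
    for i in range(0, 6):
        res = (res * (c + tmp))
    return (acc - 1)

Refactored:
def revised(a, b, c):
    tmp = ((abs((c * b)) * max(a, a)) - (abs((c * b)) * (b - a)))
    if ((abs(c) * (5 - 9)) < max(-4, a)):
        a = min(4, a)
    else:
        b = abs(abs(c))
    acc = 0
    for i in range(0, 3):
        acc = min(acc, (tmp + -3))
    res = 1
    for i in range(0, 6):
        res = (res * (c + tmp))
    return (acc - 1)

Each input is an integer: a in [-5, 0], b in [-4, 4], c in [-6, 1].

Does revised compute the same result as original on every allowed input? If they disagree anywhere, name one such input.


Behavior is preserved: although min/max/abs usage differs; also arithmetic usage differs, the outputs never diverge.
One worked example (a=-5, b=2, c=0) — original: tmp := 0 | ((abs(c) * (5 - 9)) < max(-4, a)): false | b := 0 | acc := 0 | iter i=0: | acc := -3 | iter i=1: | acc := -3 | iter i=2: | acc := -3 | res := 1 | iter i=0: | res := 0 | iter i=1: | res := 0 | iter i=2: | res := 0 | iter i=3: | res := 0 | iter i=4: | res := 0 | iter i=5: | res := 0 | result -4; revised: tmp := 0 | ((abs(c) * (5 - 9)) < max(-4, a)): false | b := 0 | acc := 0 | iter i=0: | acc := -3 | iter i=1: | acc := -3 | iter i=2: | acc := -3 | res := 1 | iter i=0: | res := 0 | iter i=1: | res := 0 | iter i=2: | res := 0 | iter i=3: | res := 0 | iter i=4: | res := 0 | iter i=5: | res := 0 | result -4; agreement on -4.
Every one of the 432 inputs gives matching results.
verdict: equivalent


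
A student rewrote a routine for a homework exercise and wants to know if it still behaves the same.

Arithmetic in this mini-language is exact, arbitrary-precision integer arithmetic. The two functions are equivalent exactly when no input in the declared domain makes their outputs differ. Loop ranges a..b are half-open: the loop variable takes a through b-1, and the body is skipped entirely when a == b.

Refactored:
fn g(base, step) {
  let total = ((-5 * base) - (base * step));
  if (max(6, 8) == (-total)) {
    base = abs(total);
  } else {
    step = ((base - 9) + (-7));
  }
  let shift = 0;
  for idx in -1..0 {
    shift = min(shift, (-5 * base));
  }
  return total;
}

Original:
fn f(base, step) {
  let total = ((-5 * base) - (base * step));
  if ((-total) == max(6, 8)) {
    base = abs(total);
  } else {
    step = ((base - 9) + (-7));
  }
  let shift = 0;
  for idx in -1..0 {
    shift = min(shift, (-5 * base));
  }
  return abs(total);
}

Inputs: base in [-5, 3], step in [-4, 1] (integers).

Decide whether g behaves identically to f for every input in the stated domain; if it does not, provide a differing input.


Run the pair on base=1, step=-4.
f: total=-1, then ((-total) == max(6, 8)) is false, then step=-15, then shift=0, then (idx=-1), then shift=-5, then returns 1
g: total=-1, then (max(6, 8) == (-total)) is false, then step=-15, then shift=0, then (idx=-1), then shift=-5, then returns -1
1 and -1 differ, so these are not the same function on this domain.
verdict: not equivalent; witness: base=1, step=-4


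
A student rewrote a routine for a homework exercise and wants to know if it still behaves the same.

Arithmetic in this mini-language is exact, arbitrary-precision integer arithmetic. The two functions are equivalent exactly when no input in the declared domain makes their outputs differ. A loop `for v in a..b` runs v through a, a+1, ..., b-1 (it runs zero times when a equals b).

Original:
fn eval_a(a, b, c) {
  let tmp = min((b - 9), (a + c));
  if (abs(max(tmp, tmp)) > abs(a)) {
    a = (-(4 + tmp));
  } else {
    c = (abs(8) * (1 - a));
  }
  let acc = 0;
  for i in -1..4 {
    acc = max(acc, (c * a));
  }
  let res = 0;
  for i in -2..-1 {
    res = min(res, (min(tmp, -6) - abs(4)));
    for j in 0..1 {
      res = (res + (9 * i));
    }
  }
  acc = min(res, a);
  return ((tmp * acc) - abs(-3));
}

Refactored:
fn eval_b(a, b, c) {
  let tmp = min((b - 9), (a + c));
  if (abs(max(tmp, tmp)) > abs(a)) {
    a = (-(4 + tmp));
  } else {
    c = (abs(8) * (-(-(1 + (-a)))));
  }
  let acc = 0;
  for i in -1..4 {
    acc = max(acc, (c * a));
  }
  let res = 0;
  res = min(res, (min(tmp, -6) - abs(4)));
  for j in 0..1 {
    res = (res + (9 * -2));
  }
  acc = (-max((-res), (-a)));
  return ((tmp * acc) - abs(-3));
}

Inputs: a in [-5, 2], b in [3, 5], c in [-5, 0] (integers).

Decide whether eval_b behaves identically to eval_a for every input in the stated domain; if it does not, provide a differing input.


Equivalent — the differences include constant usage differs, and arithmetic usage differs, and loop structure differs, and statement counts differ, and min/max/abs usage differs, yet no declared input distinguishes the two.
Spot check at a=-1, b=4, c=0 — eval_a: tmp=-5, then (abs(max(tmp, tmp)) > abs(a)) is true, then a=1, then acc=0, then (i=-1), then acc=0, then (i=0), then acc=0, then (i=1), then acc=0, then (i=2), then acc=0, then (i=3), then acc=0, then res=0, then (i=-2), then res=-10, then (j=0), then res=-28, then acc=-28, then returns 137. eval_b: tmp=-5, then (abs(max(tmp, tmp)) > abs(a)) is true, then a=1, then acc=0, then (i=-1), then acc=0, then (i=0), then acc=0, then (i=1), then acc=0, then (i=2), then acc=0, then (i=3), then acc=0, then res=0, then res=-10, then (j=0), then res=-28, then acc=-28, then returns 137. Both give 137.
Every one of the 144 inputs gives matching results.
verdict: equivalent


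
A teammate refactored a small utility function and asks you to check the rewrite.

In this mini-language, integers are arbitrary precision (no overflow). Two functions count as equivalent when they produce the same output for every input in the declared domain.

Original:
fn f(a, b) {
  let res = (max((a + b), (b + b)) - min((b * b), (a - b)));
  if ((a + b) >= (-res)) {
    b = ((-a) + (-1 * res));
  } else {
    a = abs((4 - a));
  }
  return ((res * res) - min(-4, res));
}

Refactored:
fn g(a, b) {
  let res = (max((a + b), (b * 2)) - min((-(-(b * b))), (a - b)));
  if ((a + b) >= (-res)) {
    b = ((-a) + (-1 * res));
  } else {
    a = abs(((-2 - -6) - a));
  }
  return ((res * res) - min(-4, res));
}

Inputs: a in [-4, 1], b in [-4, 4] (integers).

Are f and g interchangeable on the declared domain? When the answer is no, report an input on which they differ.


The two are interchangeable: constant usage differs; and arithmetic usage differs, and every declared input agrees.
One worked example (a=1, b=2) — f: res := 5 | ((a + b) >= (-res)): true | b := -6 | result 29; g: res := 5 | ((a + b) >= (-res)): true | b := -6 | result 29; agreement on 29.
Checked all 54 inputs in the declared domain: the outputs agree on every one.
verdict: equivalent


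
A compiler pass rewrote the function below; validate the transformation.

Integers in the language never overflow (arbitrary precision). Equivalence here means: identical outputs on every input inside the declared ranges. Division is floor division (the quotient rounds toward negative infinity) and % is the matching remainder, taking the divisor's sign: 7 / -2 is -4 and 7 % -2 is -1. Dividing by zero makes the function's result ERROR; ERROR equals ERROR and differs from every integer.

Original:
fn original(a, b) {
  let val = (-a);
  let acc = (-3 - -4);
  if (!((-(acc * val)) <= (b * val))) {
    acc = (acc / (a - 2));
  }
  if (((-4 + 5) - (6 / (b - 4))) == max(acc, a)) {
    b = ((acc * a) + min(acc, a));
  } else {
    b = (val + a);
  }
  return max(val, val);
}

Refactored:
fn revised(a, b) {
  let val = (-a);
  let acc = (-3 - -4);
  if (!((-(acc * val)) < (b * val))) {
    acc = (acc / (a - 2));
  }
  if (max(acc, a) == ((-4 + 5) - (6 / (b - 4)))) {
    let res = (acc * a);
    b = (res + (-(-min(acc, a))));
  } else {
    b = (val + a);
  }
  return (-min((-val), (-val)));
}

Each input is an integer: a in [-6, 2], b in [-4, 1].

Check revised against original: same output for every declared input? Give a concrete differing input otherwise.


On input a=2, b=-1, original returns -2 while revised returns ERROR.
verdict: not equivalent; witness: a=2, b=-1


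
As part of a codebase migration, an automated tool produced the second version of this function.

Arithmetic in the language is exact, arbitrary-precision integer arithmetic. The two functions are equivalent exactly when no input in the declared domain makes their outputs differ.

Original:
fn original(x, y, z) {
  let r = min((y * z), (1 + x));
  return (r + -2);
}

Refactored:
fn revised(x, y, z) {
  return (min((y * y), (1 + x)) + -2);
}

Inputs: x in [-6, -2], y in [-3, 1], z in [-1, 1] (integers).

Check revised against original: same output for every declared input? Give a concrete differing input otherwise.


Not equivalent: x=-3, y=-3, z=1 separates them (-5 vs -4).
original: r := -3 | result -5
revised: result -4
verdict: not equivalent; witness: x=-3, y=-3, z=1


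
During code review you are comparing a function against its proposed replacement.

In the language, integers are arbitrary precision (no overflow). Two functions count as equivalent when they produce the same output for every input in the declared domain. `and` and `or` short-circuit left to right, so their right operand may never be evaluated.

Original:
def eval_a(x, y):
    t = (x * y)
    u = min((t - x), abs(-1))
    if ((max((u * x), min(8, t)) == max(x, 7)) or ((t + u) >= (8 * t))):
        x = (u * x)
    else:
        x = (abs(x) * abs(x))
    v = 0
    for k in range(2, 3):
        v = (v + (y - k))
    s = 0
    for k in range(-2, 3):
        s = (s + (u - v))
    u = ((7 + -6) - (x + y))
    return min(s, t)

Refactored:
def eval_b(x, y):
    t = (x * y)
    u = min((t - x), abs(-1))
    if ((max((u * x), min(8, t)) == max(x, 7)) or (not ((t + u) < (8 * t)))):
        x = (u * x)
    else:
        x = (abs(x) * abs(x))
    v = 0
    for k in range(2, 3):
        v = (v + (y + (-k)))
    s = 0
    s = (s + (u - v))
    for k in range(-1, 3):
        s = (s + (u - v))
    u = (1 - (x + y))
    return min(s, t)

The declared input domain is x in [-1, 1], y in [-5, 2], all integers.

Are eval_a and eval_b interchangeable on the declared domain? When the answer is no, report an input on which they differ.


Differences: constant usage differs; also loop structure differs; also statement counts differ; also boolean connective usage differs; also arithmetic usage differs; also comparison usage differs — yet all 24 inputs agree.
verdict: equivalent


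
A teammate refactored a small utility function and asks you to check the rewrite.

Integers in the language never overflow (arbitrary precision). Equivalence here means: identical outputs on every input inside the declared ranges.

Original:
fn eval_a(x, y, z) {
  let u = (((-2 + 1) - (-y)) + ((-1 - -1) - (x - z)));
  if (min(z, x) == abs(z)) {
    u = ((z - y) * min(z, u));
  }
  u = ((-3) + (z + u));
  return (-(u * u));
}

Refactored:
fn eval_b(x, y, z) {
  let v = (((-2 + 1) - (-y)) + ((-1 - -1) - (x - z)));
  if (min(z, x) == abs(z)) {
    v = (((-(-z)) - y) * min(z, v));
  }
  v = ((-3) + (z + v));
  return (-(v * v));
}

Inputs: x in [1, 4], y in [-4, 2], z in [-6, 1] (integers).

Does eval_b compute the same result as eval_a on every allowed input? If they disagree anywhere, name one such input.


Comparing the listings, the differences include: local variable names differ.
Spot check at x=4, y=1, z=-4 — eval_a: u=-8, then (min(z, x) == abs(z)) is false, then u=-15, then returns -225. eval_b: v=-8, then (min(z, x) == abs(z)) is false, then v=-15, then returns -225. Both give -225.
Across all 224 domain points the two functions coincide.
verdict: equivalent


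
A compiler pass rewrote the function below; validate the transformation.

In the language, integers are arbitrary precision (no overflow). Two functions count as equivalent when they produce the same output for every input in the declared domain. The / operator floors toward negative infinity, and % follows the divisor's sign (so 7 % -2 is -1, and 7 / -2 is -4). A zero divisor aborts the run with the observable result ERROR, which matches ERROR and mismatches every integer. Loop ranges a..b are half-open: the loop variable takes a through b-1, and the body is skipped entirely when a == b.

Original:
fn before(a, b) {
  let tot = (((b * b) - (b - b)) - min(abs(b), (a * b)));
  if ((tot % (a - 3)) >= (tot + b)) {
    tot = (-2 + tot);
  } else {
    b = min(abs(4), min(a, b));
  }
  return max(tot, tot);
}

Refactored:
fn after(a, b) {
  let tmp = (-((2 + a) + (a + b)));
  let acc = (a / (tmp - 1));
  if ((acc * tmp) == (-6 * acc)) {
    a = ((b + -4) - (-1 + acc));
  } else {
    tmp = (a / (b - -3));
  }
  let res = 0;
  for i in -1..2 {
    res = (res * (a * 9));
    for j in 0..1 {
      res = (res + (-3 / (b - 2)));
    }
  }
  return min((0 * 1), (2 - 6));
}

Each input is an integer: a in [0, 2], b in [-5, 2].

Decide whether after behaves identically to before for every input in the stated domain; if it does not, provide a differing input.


The rewrite breaks on a=0, b=-5, where the results are 25 and -4.
before: tot := 25 | ((tot % (a - 3)) >= (tot + b)): false | b := -5 | result 25
after: tmp := 3 | acc := 0 | ((acc * tmp) == (-6 * acc)): true | a := -8 | res := 0 | iter i=-1: | res := 0 | iter j=0: | res := 0 | iter i=0: | res := 0 | iter j=0: | res := 0 | iter i=1: | res := 0 | iter j=0: | res := 0 | result -4
verdict: not equivalent; witness: a=0, b=-5
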